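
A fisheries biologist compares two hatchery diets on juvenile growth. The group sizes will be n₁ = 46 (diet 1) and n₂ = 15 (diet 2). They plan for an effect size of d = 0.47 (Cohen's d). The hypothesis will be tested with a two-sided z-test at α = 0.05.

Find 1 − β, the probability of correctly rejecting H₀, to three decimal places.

Power ≈ 0.352

Noncentrality parameter: δ = d / √(1/n₁ + 1/n₂) = 0.47 / √(1/46 + 1/15) = 1.5807
Critical value for a two-sided test at α = 0.05: z_{α/2} = 1.960.
Power = Φ(δ − 1.960) + Φ(−δ − 1.960) = Φ(-0.379) + Φ(-3.541) = 0.3523 + 0.0002 = 0.3525.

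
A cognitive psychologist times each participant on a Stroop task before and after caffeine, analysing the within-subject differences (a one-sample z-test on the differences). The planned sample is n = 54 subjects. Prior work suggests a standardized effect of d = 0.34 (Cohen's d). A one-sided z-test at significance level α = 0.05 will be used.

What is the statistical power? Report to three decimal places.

Power ≈ 0.803

Noncentrality parameter: δ = d·√n = 0.34 × √54 = 2.4985
Critical value for a one-sided test at α = 0.05: z_α = 1.645.
Power = P(Z > 1.645 − δ) = Φ(0.854) = 0.8033.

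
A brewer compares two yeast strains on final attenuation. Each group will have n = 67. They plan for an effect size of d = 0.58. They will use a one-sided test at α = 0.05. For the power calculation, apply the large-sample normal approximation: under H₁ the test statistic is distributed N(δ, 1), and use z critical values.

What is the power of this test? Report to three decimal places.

Noncentrality parameter: δ = d·√(n/2) = 0.58 × √(67/2) = 3.3570
One-sided α = 0.05 → critical value z_{0.05} = 1.645.
Power = Φ(δ − 1.645) = Φ(1.712) = 0.9566.

Power ≈ 0.957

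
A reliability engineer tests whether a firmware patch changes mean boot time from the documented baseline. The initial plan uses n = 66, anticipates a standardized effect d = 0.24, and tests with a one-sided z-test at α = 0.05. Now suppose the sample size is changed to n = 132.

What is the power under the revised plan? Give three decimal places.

Power ≈ 0.867

With n = 132: δ = d·√n = 0.24 × √132 = 2.7574. Critical value z_{0.05} = 1.645.
Revised power = P(Z > 1.645 − δ) = Φ(1.113) = 0.8670.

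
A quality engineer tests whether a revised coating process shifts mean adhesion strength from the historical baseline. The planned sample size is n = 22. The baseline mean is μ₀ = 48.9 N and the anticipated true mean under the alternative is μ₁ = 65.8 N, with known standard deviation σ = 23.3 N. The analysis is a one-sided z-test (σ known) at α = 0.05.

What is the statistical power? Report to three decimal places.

Standardized effect: d = |μ₁ − μ₀| / σ = |65.8 − 48.9| / 23.3 = 0.7253
Noncentrality parameter: δ = d·√n = 0.7253 × √22 = 3.4021
One-sided α = 0.05 → critical value z_{0.05} = 1.645.
Power = P(Z > 1.645 − δ) = Φ(1.757) = 0.9606.

Power ≈ 0.961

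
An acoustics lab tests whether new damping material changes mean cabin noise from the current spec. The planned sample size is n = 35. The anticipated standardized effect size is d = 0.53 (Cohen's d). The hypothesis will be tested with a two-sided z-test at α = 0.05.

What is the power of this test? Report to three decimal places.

Noncentrality parameter: δ = d·√n = 0.53 × √35 = 3.1355
Critical value for a two-sided test at α = 0.05: z_{α/2} = 1.960.
Power = Φ(δ − 1.960) + Φ(−δ − 1.960) = Φ(1.176) + Φ(-5.095) = 0.8801 + 0.0000 = 0.8801.

Power ≈ 0.880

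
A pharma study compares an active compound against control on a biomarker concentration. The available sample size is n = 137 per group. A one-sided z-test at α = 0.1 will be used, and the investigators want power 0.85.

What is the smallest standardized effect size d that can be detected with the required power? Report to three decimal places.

d ≈ 0.280

Required noncentrality: δ = z_{0.1} + z_{0.15} = 1.282 + 1.036 = 2.318.
δ = d·√(n/2) ⇒ d = δ/√(n/2) = 2.318/√(137/2) = 0.2801.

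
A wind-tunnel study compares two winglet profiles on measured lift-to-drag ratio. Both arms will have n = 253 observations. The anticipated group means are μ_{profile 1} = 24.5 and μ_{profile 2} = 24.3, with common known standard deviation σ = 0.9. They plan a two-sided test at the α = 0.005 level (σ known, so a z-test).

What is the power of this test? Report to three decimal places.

Power ≈ 0.379

Standardized effect: d = |μ_{profile 1} − μ_{profile 2}| / σ = |24.5 − 24.3| / 0.9 = 0.2222
Noncentrality parameter: δ = d·√(n/2) = 0.2222 × √(253/2) = 2.4994
Critical value for a two-sided test at α = 0.005: z_{α/2} = 2.807.
Power = Φ(δ − 2.807) + Φ(−δ − 2.807) = Φ(-0.308) + Φ(-5.306) = 0.3792 + 0.0000 = 0.3792.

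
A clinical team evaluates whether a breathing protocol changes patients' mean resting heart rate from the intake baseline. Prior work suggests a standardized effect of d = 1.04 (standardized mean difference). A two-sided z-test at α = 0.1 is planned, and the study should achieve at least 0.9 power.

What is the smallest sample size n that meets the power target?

Set Φ(δ − 1.645) = 0.9; then δ − 1.645 = Φ⁻¹(0.9) = 1.282, giving δ = 2.926.
(For δ > 0 the lower-tail rejection region contributes negligibly to power, so the one-term inversion is standard.)
δ = d·√n ⇒ n = (δ/d)² = (2.926 / 1.04)² = 7.92.
Round up to the next whole unit.

n = 8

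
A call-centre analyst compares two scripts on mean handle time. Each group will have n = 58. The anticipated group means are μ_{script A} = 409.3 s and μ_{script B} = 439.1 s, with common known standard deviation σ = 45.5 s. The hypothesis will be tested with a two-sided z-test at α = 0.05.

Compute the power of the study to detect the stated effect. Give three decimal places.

Standardized effect: d = |μ_{script A} − μ_{script B}| / σ = |409.3 − 439.1| / 45.5 = 0.6549
Noncentrality parameter: δ = d·√(n/2) = 0.6549 × √(58/2) = 3.5270
Two-sided α = 0.05 → critical value z_{0.025} = 1.960.
Power = Φ(δ − 1.960) + Φ(−δ − 1.960) = Φ(1.567) + Φ(-5.487) = 0.9414 + 0.0000 = 0.9414.

Power ≈ 0.941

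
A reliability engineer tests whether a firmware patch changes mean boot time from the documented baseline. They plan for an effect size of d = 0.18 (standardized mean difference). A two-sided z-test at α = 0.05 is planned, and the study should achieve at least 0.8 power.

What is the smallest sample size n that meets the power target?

n = 243

Set Φ(δ − 1.960) = 0.8; then δ − 1.960 = Φ⁻¹(0.8) = 0.842, giving δ = 2.802.
(Ignoring the negligible lower-tail rejection probability gives the usual closed-form inversion.)
δ = d·√n ⇒ n = (δ/d)² = (2.802 / 0.18)² = 242.25.
Rounding up, n = 243.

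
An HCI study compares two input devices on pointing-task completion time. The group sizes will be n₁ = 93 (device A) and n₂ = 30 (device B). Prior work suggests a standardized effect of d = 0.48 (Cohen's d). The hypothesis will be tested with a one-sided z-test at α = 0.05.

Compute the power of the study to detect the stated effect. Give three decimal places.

Noncentrality parameter: δ = d / √(1/n₁ + 1/n₂) = 0.48 / √(1/93 + 1/30) = 2.2861
Critical value for a one-sided test at α = 0.05: z_α = 1.645.
Power = Φ(δ − 1.645) = Φ(0.641) = 0.7393.

Power ≈ 0.739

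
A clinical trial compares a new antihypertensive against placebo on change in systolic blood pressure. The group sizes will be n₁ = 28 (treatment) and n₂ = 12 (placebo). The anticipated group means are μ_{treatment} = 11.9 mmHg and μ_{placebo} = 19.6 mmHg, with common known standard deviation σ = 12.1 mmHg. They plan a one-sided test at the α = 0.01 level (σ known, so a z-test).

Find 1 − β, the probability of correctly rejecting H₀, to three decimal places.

Standardized effect: d = |μ_{treatment} − μ_{placebo}| / σ = |11.9 − 19.6| / 12.1 = 0.6364
Noncentrality parameter: δ = d / √(1/n₁ + 1/n₂) = 0.6364 / √(1/28 + 1/12) = 1.8444
One-sided α = 0.01 → critical value z_{0.01} = 2.326.
Power = Φ(δ − 2.326) = Φ(-0.482) = 0.3149.

Power ≈ 0.315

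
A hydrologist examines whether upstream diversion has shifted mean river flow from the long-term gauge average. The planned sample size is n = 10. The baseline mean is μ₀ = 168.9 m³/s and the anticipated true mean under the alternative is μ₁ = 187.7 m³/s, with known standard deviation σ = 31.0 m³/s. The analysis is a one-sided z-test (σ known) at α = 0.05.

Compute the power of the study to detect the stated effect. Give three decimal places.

Power ≈ 0.608

Standardized effect: d = |μ₁ − μ₀| / σ = |187.7 − 168.9| / 31.0 = 0.6065
Noncentrality parameter: δ = d·√n = 0.6065 × √10 = 1.9178
One-sided α = 0.05 → critical value z_{0.05} = 1.645.
Power = Φ(δ − 1.645) = Φ(0.273) = 0.6075.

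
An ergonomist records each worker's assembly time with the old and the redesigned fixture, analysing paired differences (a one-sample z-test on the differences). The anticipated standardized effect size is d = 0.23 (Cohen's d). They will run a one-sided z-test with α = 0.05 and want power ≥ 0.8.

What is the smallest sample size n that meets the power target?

For power 0.8 need Φ(δ − z_{0.05}) = 0.8, so δ = z_{0.05} + z_{0.20} = 1.645 + 0.842 = 2.486.
δ = d·√n ⇒ n = (δ/d)² = (2.486 / 0.23)² = 116.87.
Round up to the next whole unit.

n = 117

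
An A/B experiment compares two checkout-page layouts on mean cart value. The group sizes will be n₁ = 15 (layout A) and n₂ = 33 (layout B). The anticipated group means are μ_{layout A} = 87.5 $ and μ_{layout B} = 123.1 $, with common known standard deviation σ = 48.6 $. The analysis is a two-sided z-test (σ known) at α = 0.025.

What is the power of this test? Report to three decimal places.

Standardized effect: d = |μ_{layout A} − μ_{layout B}| / σ = |87.5 − 123.1| / 48.6 = 0.7325
Noncentrality parameter: δ = d / √(1/n₁ + 1/n₂) = 0.7325 / √(1/15 + 1/33) = 2.3523
Two-sided α = 0.025 → critical value z_{0.0125} = 2.241.
Power = Φ(δ − 2.241) + Φ(−δ − 2.241) = Φ(0.111) + Φ(-4.594) = 0.5442 + 0.0000 = 0.5442.

Power ≈ 0.544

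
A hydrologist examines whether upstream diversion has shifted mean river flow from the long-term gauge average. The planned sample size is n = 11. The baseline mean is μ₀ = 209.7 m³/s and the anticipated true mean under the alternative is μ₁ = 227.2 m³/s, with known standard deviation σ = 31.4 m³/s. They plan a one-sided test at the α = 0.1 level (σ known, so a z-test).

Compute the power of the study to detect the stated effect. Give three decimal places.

Power ≈ 0.715

Standardized effect: d = |μ₁ − μ₀| / σ = |227.2 − 209.7| / 31.4 = 0.5573
Noncentrality parameter: δ = d·√n = 0.5573 × √11 = 1.8484
Critical value for a one-sided test at α = 0.1: z_α = 1.282.
Power = P(Z > 1.282 − δ) = Φ(0.567) = 0.7146.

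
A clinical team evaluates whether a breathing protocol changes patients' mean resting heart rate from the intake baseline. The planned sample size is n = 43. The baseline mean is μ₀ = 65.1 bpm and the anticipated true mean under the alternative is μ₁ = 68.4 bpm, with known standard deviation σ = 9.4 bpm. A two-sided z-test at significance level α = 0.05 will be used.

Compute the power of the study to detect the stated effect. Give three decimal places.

Standardized effect: d = |μ₁ − μ₀| / σ = |68.4 − 65.1| / 9.4 = 0.3511
Noncentrality parameter: δ = d·√n = 0.3511 × √43 = 2.3021
Critical value for a two-sided test at α = 0.05: z_{α/2} = 1.960.
Power = Φ(δ − 1.960) + Φ(−δ − 1.960) = Φ(0.342) + Φ(-4.262) = 0.6339 + 0.0000 = 0.6339.

Power ≈ 0.634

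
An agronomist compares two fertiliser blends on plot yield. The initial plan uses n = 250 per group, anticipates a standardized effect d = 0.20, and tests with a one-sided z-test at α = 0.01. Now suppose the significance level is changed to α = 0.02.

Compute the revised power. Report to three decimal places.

Power ≈ 0.572

δ = d·√(n/2) = 0.20 × √(250/2) = 2.2361 (unchanged). New critical value: z_{0.02} = 2.054.
Revised power = Φ(δ − 2.054) = Φ(0.182) = 0.5723.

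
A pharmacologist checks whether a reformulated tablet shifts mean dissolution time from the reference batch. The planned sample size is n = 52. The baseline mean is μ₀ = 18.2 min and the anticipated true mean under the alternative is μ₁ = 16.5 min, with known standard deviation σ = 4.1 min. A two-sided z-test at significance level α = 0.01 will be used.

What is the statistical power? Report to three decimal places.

Standardized effect: d = |μ₁ − μ₀| / σ = |16.5 − 18.2| / 4.1 = 0.4146
Noncentrality parameter: δ = d·√n = 0.4146 × √52 = 2.9900
Critical value for a two-sided test at α = 0.01: z_{α/2} = 2.576.
Power = Φ(δ − 2.576) + Φ(−δ − 2.576) = Φ(0.414) + Φ(-5.566) = 0.6606 + 0.0000 = 0.6606.

Power ≈ 0.661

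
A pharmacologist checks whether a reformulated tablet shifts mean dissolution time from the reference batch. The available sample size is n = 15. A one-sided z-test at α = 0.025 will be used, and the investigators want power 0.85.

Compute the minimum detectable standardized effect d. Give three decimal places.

Required noncentrality: δ = z_{0.025} + z_{0.15} = 1.960 + 1.036 = 2.996.
δ = d·√n ⇒ d = δ/√n = 2.996/√15 = 0.7737.

d ≈ 0.774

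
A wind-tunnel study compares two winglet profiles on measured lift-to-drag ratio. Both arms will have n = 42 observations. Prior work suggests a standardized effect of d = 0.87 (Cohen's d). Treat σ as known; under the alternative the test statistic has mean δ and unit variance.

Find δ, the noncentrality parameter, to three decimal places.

δ ≈ 3.987

δ = d·√(n/2) = 0.87 × √(42/2) = 3.9868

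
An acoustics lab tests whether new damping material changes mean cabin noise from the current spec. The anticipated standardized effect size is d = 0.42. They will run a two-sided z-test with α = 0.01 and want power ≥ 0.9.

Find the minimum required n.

n = 85

Set Φ(δ − 2.576) = 0.9; then δ − 2.576 = Φ⁻¹(0.9) = 1.282, giving δ = 3.857.
(The Φ(−δ − z_{α/2}) term is vanishingly small for δ > 0 and is dropped in the standard sample-size formula.)
δ = d·√n ⇒ n = (δ/d)² = (3.857 / 0.42)² = 84.35.
Round up to the next whole unit.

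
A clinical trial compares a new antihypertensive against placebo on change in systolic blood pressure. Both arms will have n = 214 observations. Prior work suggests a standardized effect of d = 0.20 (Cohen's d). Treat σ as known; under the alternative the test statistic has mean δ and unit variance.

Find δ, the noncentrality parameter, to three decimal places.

The noncentrality parameter scales effect size by the design's sample-size factor: δ = d·√(n/2) = 0.20 × √(214/2) = 2.0688

δ ≈ 2.069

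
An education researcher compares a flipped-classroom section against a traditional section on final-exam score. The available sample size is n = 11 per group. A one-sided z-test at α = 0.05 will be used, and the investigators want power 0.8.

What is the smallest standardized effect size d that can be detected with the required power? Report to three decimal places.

Need Φ(δ − 1.645) = 0.8, so δ = 1.645 + 0.842 = 2.486.
δ = d·√(n/2) ⇒ d = δ/√(n/2) = 2.486/√(11/2) = 1.0602.

d ≈ 1.060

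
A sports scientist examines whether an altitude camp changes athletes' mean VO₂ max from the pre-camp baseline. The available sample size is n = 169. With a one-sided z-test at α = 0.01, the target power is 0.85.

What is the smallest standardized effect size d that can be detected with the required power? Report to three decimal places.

Required noncentrality: δ = z_{0.01} + z_{0.15} = 2.326 + 1.036 = 3.363.
δ = d·√n ⇒ d = δ/√n = 3.363/√169 = 0.2587.

d ≈ 0.259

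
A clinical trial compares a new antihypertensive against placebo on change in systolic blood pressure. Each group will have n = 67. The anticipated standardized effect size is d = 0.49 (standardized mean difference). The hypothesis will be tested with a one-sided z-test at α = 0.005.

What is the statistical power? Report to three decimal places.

Noncentrality parameter: λ = d·√(n/2) = 0.49 × √(67/2) = 2.8361
One-sided α = 0.005 → critical value z_{0.005} = 2.576.
Power = Φ(λ − 2.576) = Φ(0.260) = 0.6027.

Power ≈ 0.603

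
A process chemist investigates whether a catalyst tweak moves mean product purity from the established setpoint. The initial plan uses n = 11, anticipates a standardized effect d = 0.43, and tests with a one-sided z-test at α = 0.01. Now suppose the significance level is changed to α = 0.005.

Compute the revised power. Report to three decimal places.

δ = d·√n = 0.43 × √11 = 1.4261 (unchanged). New critical value: z_{0.005} = 2.576.
Revised power = P(Z > 2.576 − δ) = Φ(-1.150) = 0.1251.

Power ≈ 0.125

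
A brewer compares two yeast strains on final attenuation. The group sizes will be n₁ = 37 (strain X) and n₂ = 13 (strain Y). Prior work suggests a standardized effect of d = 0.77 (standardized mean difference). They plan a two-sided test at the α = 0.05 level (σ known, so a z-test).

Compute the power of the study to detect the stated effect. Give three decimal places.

Power ≈ 0.666

Noncentrality parameter: λ = d / √(1/n₁ + 1/n₂) = 0.77 / √(1/37 + 1/13) = 2.3882
Two-sided α = 0.05 → critical value z_{0.025} = 1.960.
Power = Φ(λ − 1.960) + Φ(−λ − 1.960) = Φ(0.428) + Φ(-4.348) = 0.6658 + 0.0000 = 0.6658.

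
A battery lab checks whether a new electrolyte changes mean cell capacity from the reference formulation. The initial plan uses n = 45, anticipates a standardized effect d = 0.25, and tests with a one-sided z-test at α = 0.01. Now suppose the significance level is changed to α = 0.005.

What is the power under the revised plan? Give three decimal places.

δ = d·√n = 0.25 × √45 = 1.6771 (unchanged). New critical value: z_{0.005} = 2.576.
Revised power = P(Z > 2.576 − δ) = Φ(-0.899) = 0.1844.

Power ≈ 0.184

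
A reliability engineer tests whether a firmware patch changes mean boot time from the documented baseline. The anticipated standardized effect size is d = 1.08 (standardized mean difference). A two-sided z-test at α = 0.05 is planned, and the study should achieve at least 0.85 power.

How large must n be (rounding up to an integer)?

n = 8

Set Φ(δ − 1.960) = 0.85; then δ − 1.960 = Φ⁻¹(0.85) = 1.036, giving δ = 2.996.
(Ignoring the negligible lower-tail rejection probability gives the usual closed-form inversion.)
δ = d·√n ⇒ n = (δ/d)² = (2.996 / 1.08)² = 7.70.
Rounding up, n = 8.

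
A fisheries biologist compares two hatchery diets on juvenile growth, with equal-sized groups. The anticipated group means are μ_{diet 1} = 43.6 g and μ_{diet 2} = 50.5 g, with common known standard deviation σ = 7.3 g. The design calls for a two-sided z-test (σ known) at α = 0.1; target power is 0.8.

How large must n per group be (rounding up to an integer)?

n = 14 per group

Standardized effect: d = |μ_{diet 1} − μ_{diet 2}| / σ = |43.6 − 50.5| / 7.3 = 0.9452
Set Φ(δ − 1.645) = 0.8; then δ − 1.645 = Φ⁻¹(0.8) = 0.842, giving δ = 2.486.
(For δ > 0 the lower-tail rejection region contributes negligibly to power, so the one-term inversion is standard.)
δ = d·√(n/2) ⇒ n = 2(δ/d)² = 2 × (2.486 / 0.9452)² = 13.84.
Rounding up, n = 14 per group.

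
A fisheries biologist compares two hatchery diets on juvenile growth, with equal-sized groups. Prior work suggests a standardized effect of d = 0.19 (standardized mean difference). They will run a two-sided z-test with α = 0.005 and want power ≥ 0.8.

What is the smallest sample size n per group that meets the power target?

Set Φ(δ − 2.807) = 0.8; then δ − 2.807 = Φ⁻¹(0.8) = 0.842, giving δ = 3.649.
(The Φ(−δ − z_{α/2}) term is vanishingly small for δ > 0 and is dropped in the standard sample-size formula.)
δ = d·√(n/2) ⇒ n = 2(δ/d)² = 2 × (3.649 / 0.19)² = 737.54.
Rounding up, n = 738 per group.

n = 738 per group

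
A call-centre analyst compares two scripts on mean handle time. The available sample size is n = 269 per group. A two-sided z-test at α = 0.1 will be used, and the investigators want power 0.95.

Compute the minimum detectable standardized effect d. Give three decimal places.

d ≈ 0.284

Need Φ(δ − 1.645) = 0.95, so δ = 1.645 + 1.645 = 3.290.
(Lower-tail contribution to power is negligible for δ > 0.)
δ = d·√(n/2) ⇒ d = δ/√(n/2) = 3.290/√(269/2) = 0.2837.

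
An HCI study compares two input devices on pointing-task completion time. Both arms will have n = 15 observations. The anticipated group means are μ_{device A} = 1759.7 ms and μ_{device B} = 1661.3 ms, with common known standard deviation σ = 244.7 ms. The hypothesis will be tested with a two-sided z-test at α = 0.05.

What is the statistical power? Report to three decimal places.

Standardized effect: d = |μ_{device A} − μ_{device B}| / σ = |1759.7 − 1661.3| / 244.7 = 0.4021
Noncentrality parameter: δ = d·√(n/2) = 0.4021 × √(15/2) = 1.1013
Two-sided α = 0.05 → critical value z_{0.025} = 1.960.
Power = Φ(δ − 1.960) + Φ(−δ − 1.960) = Φ(-0.859) + Φ(-3.061) = 0.1953 + 0.0011 = 0.1964.

Power ≈ 0.196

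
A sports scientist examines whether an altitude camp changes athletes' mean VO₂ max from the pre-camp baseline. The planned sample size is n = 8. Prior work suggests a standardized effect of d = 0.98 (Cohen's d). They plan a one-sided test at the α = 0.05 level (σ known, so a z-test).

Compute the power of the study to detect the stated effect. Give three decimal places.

Noncentrality parameter: δ = d·√n = 0.98 × √8 = 2.7719
One-sided α = 0.05 → critical value z_{0.05} = 1.645.
Power = P(Z > 1.645 − δ) = Φ(1.127) = 0.8701.

Power ≈ 0.870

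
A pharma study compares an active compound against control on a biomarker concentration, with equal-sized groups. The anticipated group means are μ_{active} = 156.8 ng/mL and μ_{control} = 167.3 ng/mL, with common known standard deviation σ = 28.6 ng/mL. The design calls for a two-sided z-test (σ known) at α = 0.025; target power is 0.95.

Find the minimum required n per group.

Standardized effect: d = |μ_{active} − μ_{control}| / σ = |156.8 − 167.3| / 28.6 = 0.3671
Set Φ(δ − 2.241) = 0.95; then δ − 2.241 = Φ⁻¹(0.95) = 1.645, giving δ = 3.886.
(Ignoring the negligible lower-tail rejection probability gives the usual closed-form inversion.)
δ = d·√(n/2) ⇒ n = 2(δ/d)² = 2 × (3.886 / 0.3671)² = 224.10.
Round up to the next whole unit.

n = 225 per group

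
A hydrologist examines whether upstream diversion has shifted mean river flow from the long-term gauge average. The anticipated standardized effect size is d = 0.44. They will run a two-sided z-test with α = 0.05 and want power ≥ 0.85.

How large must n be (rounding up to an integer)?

Set Φ(δ − 1.960) = 0.85; then δ − 1.960 = Φ⁻¹(0.85) = 1.036, giving δ = 2.996.
(For δ > 0 the lower-tail rejection region contributes negligibly to power, so the one-term inversion is standard.)
δ = d·√n ⇒ n = (δ/d)² = (2.996 / 0.44)² = 46.38.
Rounding up, n = 47.

n = 47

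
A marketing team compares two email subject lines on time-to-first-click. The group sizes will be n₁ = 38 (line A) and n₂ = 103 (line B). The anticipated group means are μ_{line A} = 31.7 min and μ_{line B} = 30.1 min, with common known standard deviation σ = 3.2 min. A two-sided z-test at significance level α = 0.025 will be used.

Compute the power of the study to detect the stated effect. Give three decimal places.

Standardized effect: d = |μ_{line A} − μ_{line B}| / σ = |31.7 − 30.1| / 3.2 = 0.5000
Noncentrality parameter: δ = d / √(1/n₁ + 1/n₂) = 0.5000 / √(1/38 + 1/103) = 2.6343
Critical value for a two-sided test at α = 0.025: z_{α/2} = 2.241.
Power = Φ(δ − 2.241) + Φ(−δ − 2.241) = Φ(0.393) + Φ(-4.876) = 0.6528 + 0.0000 = 0.6528.

Power ≈ 0.653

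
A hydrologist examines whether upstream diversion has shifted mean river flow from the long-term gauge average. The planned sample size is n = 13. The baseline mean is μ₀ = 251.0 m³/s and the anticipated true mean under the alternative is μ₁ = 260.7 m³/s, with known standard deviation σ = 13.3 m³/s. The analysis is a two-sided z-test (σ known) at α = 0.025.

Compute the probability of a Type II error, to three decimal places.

β ≈ 0.349

Standardized effect: d = |μ₁ − μ₀| / σ = |260.7 − 251.0| / 13.3 = 0.7293
Noncentrality parameter: δ = d·√n = 0.7293 × √13 = 2.6296
Two-sided α = 0.025 → critical value z_{0.0125} = 2.241.
Power = Φ(δ − 2.241) + Φ(−δ − 2.241) = Φ(0.388) + Φ(-4.871) = 0.6511 + 0.0000 = 0.6511.
Type II error: β = 1 − power = 1 − 0.6511 = 0.3489.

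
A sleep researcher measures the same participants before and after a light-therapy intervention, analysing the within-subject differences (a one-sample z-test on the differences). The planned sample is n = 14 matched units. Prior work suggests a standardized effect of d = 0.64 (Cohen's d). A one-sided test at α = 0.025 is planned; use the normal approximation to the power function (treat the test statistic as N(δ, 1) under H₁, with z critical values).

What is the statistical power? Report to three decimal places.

Noncentrality parameter: δ = d·√n = 0.64 × √14 = 2.3947
Critical value for a one-sided test at α = 0.025: z_α = 1.960.
Power = P(Z > 1.960 − δ) = Φ(0.435) = 0.6681.

Power ≈ 0.668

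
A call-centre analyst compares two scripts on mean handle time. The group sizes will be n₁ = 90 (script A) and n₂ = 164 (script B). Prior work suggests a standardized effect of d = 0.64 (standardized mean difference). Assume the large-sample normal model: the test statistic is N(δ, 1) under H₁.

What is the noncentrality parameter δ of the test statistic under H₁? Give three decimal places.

The noncentrality parameter scales effect size by the design's sample-size factor: δ = d / √(1/n₁ + 1/n₂) = 0.64 / √(1/90 + 1/164) = 4.8787

δ ≈ 4.879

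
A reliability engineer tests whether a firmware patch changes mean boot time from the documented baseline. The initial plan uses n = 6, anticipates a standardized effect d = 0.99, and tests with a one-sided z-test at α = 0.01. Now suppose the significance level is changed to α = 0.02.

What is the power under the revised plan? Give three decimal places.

δ = d·√n = 0.99 × √6 = 2.4250 (unchanged). New critical value: z_{0.02} = 2.054.
Revised power = P(Z > 2.054 − δ) = Φ(0.371) = 0.6448.

Power ≈ 0.645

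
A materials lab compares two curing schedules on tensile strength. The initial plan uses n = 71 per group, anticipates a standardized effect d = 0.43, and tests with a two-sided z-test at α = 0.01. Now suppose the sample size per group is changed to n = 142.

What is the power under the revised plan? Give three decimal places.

Power ≈ 0.853

With n = 142 per group: δ = d·√(n/2) = 0.43 × √(142/2) = 3.6232. Critical value z_{0.005} = 2.576.
Revised power = Φ(δ − 2.576) + Φ(−δ − 2.576) = Φ(1.047) + Φ(-6.199) = 0.8525 + 0.0000 = 0.8525.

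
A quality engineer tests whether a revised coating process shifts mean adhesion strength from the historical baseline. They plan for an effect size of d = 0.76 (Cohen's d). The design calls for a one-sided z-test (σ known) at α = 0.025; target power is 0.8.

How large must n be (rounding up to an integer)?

Set Φ(δ − 1.960) = 0.8; then δ − 1.960 = Φ⁻¹(0.8) = 0.842, giving δ = 2.802.
δ = d·√n ⇒ n = (δ/d)² = (2.802 / 0.76)² = 13.59.
Rounding up, n = 14.

n = 14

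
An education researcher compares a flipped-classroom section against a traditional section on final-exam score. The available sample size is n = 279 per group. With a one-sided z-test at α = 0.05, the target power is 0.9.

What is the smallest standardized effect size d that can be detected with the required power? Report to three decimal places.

d ≈ 0.248

Need Φ(δ − 1.645) = 0.9, so δ = 1.645 + 1.282 = 2.926.
δ = d·√(n/2) ⇒ d = δ/√(n/2) = 2.926/√(279/2) = 0.2478.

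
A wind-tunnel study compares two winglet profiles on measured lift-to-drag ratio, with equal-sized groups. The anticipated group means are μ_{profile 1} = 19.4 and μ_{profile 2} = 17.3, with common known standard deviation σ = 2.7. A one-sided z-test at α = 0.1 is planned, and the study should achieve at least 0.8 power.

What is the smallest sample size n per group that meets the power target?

Standardized effect: d = |μ_{profile 1} − μ_{profile 2}| / σ = |19.4 − 17.3| / 2.7 = 0.7778
Set Φ(δ − 1.282) = 0.8; then δ − 1.282 = Φ⁻¹(0.8) = 0.842, giving δ = 2.123.
δ = d·√(n/2) ⇒ n = 2(δ/d)² = 2 × (2.123 / 0.7778)² = 14.90.
Round up to the next whole unit.

n = 15 per group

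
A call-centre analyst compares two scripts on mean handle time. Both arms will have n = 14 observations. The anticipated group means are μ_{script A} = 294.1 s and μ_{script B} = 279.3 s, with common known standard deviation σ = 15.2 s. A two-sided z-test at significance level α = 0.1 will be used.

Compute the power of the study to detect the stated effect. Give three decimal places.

Power ≈ 0.824

Standardized effect: d = |μ_{script A} − μ_{script B}| / σ = |294.1 − 279.3| / 15.2 = 0.9737
Noncentrality parameter: δ = d·√(n/2) = 0.9737 × √(14/2) = 2.5761
Two-sided α = 0.1 → critical value z_{0.05} = 1.645.
Power = Φ(δ − 1.645) + Φ(−δ − 1.645) = Φ(0.931) + Φ(-4.221) = 0.8241 + 0.0000 = 0.8242.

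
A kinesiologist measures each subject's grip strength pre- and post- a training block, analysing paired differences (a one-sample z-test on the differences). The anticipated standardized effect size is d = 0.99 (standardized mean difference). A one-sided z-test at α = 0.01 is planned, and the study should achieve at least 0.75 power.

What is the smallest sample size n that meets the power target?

n = 10

Set Φ(δ − 2.326) = 0.75; then δ − 2.326 = Φ⁻¹(0.75) = 0.674, giving δ = 3.001.
δ = d·√n ⇒ n = (δ/d)² = (3.001 / 0.99)² = 9.19.
Rounding up, n = 10.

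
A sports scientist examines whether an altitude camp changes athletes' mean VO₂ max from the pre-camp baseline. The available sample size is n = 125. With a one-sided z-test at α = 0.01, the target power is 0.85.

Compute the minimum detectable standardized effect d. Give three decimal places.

Required noncentrality: δ = z_{0.01} + z_{0.15} = 2.326 + 1.036 = 3.363.
δ = d·√n ⇒ d = δ/√n = 3.363/√125 = 0.3008.

d ≈ 0.301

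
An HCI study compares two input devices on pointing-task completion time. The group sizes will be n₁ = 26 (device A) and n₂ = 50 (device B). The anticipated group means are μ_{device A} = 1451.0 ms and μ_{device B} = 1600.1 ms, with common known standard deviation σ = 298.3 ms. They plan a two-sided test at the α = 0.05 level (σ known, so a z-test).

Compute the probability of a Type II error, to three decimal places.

β ≈ 0.457

Standardized effect: d = |μ_{device A} − μ_{device B}| / σ = |1451.0 − 1600.1| / 298.3 = 0.4998
Noncentrality parameter: δ = d / √(1/n₁ + 1/n₂) = 0.4998 / √(1/26 + 1/50) = 2.0672
Two-sided α = 0.05 → critical value z_{0.025} = 1.960.
Power = Φ(δ − 1.960) + Φ(−δ − 1.960) = Φ(0.107) + Φ(-4.027) = 0.5427 + 0.0000 = 0.5427.
Type II error: β = 1 − power = 1 − 0.5427 = 0.4573.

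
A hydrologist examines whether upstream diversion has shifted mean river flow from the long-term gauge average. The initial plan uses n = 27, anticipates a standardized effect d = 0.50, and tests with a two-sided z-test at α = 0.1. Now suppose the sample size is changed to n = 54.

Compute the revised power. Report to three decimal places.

Power ≈ 0.979

With n = 54: δ = d·√n = 0.50 × √54 = 3.6742. Critical value z_{0.05} = 1.645.
Revised power = Φ(δ − 1.645) + Φ(−δ − 1.645) = Φ(2.029) + Φ(-5.319) = 0.9788 + 0.0000 = 0.9788.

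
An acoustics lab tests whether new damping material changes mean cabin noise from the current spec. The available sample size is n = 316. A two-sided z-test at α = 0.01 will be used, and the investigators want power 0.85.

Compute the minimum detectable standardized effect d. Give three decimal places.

Required noncentrality: δ = z_{0.005} + z_{0.15} = 2.576 + 1.036 = 3.612.
(The second rejection-region term Φ(−δ − z_{α/2}) is negligible and dropped.)
δ = d·√n ⇒ d = δ/√n = 3.612/√316 = 0.2032.

d ≈ 0.203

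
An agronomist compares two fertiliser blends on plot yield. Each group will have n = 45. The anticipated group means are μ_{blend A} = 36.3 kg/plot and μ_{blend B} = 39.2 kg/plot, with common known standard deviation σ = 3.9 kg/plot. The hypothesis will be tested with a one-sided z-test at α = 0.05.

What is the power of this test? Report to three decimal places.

Standardized effect: d = |μ_{blend A} − μ_{blend B}| / σ = |36.3 − 39.2| / 3.9 = 0.7436
Noncentrality parameter: δ = d·√(n/2) = 0.7436 × √(45/2) = 3.5272
Critical value for a one-sided test at α = 0.05: z_α = 1.645.
Power = P(Z > 1.645 − δ) = Φ(1.882) = 0.9701.

Power ≈ 0.970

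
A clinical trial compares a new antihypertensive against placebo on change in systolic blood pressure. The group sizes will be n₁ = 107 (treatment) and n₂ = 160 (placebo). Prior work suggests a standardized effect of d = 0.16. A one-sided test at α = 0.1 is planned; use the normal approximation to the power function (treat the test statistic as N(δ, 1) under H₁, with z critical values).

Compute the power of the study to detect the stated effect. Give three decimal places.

Noncentrality parameter: δ = d / √(1/n₁ + 1/n₂) = 0.16 / √(1/107 + 1/160) = 1.2812
One-sided α = 0.1 → critical value z_{0.1} = 1.282.
Power = P(Z > 1.282 − δ) = Φ(0.000) = 0.4999.

Power ≈ 0.500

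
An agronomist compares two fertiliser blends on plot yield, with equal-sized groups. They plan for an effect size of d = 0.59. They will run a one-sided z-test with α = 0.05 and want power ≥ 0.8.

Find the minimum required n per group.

Set Φ(δ − 1.645) = 0.8; then δ − 1.645 = Φ⁻¹(0.8) = 0.842, giving δ = 2.486.
δ = d·√(n/2) ⇒ n = 2(δ/d)² = 2 × (2.486 / 0.59)² = 35.52.
Round up to the next whole unit.

n = 36 per group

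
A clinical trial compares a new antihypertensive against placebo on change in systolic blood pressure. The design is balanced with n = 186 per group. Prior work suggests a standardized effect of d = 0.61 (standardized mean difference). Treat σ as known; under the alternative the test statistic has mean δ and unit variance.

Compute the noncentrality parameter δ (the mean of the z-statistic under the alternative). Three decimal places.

δ ≈ 5.883

The noncentrality parameter scales effect size by the design's sample-size factor: δ = d·√(n/2) = 0.61 × √(186/2) = 5.8826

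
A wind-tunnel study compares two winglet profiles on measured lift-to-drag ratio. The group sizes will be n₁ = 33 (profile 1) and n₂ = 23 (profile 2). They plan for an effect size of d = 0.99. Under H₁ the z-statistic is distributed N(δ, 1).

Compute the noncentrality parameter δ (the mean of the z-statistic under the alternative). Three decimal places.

δ = d / √(1/n₁ + 1/n₂) = 0.99 / √(1/33 + 1/23) = 3.6447

δ ≈ 3.645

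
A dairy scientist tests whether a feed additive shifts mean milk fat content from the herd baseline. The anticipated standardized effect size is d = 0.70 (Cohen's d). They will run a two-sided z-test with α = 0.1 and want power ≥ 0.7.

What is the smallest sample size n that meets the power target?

n = 10

For power 0.7 need Φ(δ − z_{0.05}) = 0.7, so δ = z_{0.05} + z_{0.30} = 1.645 + 0.524 = 2.169.
(Ignoring the negligible lower-tail rejection probability gives the usual closed-form inversion.)
δ = d·√n ⇒ n = (δ/d)² = (2.169 / 0.70)² = 9.60.
Round up to the next whole unit.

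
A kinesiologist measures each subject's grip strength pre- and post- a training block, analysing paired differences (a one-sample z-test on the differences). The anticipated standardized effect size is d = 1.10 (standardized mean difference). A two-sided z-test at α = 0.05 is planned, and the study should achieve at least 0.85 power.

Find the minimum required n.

Set Φ(δ − 1.960) = 0.85; then δ − 1.960 = Φ⁻¹(0.85) = 1.036, giving δ = 2.996.
(For δ > 0 the lower-tail rejection region contributes negligibly to power, so the one-term inversion is standard.)
δ = d·√n ⇒ n = (δ/d)² = (2.996 / 1.10)² = 7.42.
Rounding up, n = 8.

n = 8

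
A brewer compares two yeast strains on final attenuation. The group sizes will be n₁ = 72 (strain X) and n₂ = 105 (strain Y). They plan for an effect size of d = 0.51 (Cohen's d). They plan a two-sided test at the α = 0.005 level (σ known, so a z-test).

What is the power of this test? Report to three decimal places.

Noncentrality parameter: δ = d / √(1/n₁ + 1/n₂) = 0.51 / √(1/72 + 1/105) = 3.3331
Critical value for a two-sided test at α = 0.005: z_{α/2} = 2.807.
Power = Φ(δ − 2.807) + Φ(−δ − 2.807) = Φ(0.526) + Φ(-6.140) = 0.7006 + 0.0000 = 0.7006.

Power ≈ 0.701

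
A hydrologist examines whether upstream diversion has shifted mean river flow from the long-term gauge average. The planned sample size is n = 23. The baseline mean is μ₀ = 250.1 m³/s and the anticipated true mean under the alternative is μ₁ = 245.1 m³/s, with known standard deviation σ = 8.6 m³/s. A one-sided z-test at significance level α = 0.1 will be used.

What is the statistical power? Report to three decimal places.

Standardized effect: d = |μ₁ − μ₀| / σ = |245.1 − 250.1| / 8.6 = 0.5814
Noncentrality parameter: δ = d·√n = 0.5814 × √23 = 2.7883
One-sided α = 0.1 → critical value z_{0.1} = 1.282.
Power = Φ(δ − 1.282) = Φ(1.507) = 0.9341.

Power ≈ 0.934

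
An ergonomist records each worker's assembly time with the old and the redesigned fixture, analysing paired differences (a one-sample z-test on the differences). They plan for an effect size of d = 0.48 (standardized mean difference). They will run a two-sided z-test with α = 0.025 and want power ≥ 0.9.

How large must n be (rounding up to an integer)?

n = 54

For power 0.9 need Φ(δ − z_{0.0125}) = 0.9, so δ = z_{0.0125} + z_{0.10} = 2.241 + 1.282 = 3.523.
(For δ > 0 the lower-tail rejection region contributes negligibly to power, so the one-term inversion is standard.)
δ = d·√n ⇒ n = (δ/d)² = (3.523 / 0.48)² = 53.87.
Round up to the next whole unit.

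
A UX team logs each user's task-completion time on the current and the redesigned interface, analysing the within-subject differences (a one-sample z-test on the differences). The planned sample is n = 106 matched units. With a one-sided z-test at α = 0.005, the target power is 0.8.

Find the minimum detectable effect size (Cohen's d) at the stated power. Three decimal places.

Need Φ(δ − 2.576) = 0.8, so δ = 2.576 + 0.842 = 3.417.
δ = d·√n ⇒ d = δ/√n = 3.417/√106 = 0.3319.

d ≈ 0.332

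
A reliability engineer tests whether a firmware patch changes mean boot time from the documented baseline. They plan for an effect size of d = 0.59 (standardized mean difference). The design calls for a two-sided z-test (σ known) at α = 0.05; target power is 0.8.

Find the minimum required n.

For power 0.8 need Φ(δ − z_{0.025}) = 0.8, so δ = z_{0.025} + z_{0.20} = 1.960 + 0.842 = 2.802.
(Ignoring the negligible lower-tail rejection probability gives the usual closed-form inversion.)
δ = d·√n ⇒ n = (δ/d)² = (2.802 / 0.59)² = 22.55.
Round up to the next whole unit.

n = 23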